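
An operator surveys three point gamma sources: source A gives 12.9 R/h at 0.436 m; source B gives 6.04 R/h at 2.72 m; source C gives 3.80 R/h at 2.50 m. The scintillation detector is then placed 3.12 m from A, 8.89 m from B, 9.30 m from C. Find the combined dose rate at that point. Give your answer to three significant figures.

By superposition, sum each source's inverse-square contribution:
A: 12.9 × (0.436/3.12)² = 0.2519 R/h
B: 6.04 × (2.72/8.89)² = 0.5654 R/h
C: 3.80 × (2.50/9.30)² = 0.2746 R/h
Total = 0.2519 + 0.5654 + 0.2746 = 1.092 R/h.

1.09 R/h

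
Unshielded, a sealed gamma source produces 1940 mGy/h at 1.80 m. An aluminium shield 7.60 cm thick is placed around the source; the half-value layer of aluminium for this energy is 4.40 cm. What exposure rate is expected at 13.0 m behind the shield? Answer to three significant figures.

Distance alone: (1.80/13.0)² = 0.01917, so 1940 × 0.01917 = 37.19 mGy/h.
Shield: 7.60/4.40 = 1.727 half-value layers → attenuation 2^(−1.727) = 0.3021.
Combined: 37.19 × 0.3021 = 11.24 mGy/h.

11.2 mGy/h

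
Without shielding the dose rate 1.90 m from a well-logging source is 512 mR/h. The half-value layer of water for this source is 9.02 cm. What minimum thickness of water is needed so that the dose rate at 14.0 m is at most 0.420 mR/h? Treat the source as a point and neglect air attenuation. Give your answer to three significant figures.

At 14.0 m, distance alone gives (1.90/14.0)² = 0.01842, so 512 × 0.01842 = 9.431 mR/h.
Further attenuation needed: 9.431/0.420 = 22.45.
n = log₂(22.45) = 4.489 half-value layers.
Thickness = 4.489 × 9.02 cm = 40.49 cm.

40.5 cm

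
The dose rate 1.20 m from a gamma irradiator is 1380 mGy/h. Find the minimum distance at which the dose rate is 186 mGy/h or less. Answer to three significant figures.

3.27 m

By the inverse-square law, d₂ = d₁·√(I₁/I₂).
I₁/I₂ = 1380/186 = 7.419, so d₂ = 1.20 × √7.419 = 3.269 m.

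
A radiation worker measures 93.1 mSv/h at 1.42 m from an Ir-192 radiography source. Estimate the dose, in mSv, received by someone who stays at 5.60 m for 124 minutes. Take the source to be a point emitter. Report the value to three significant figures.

Intensity scales as (d₁/d₂)², so rate at 5.60 m:
(1.42/5.60)² = 0.06430, so 93.1 × 0.06430 = 5.986 mSv/h.
Dose = rate × time = 5.986 mSv/h × 2.067 h = 12.37 mSv.

12.4 mSv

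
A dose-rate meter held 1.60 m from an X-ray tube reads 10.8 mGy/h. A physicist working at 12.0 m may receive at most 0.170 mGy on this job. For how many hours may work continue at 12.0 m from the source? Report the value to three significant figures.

0.885 h

By the inverse-square law, rate at 12.0 m:
10.8 × (1.60/12.0)² = 10.8 × 0.01778 = 0.1920 mGy/h.
Stay time = 0.170 mGy ÷ 0.1920 mGy/h = 0.8854 h.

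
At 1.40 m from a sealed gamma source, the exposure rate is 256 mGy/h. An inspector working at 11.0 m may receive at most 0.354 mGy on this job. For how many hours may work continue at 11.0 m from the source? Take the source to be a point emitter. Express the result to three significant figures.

0.0854 h

Using I₁d₁² = I₂d₂², rate at 11.0 m:
256 × (1.40/11.0)² = 256 × 0.01620 = 4.147 mGy/h.
Stay time = 0.354 mGy ÷ 4.147 mGy/h = 0.08536 h.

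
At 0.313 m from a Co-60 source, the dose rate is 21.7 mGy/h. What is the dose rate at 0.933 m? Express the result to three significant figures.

Using I₁d₁² = I₂d₂², the rate at 0.933 m is
21.7 × (0.313/0.933)² = 21.7 × 0.1125 = 2.441 mGy/h.

2.44 mGy/h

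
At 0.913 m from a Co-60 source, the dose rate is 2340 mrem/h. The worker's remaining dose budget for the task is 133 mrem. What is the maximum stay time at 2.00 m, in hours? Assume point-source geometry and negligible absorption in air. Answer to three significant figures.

Applying the 1/r² law, rate at 2.00 m:
2340 × (0.913/2.00)² = 2340 × 0.2084 = 487.7 mrem/h.
Stay time = 133 mrem ÷ 487.7 mrem/h = 0.2727 h.

0.273 h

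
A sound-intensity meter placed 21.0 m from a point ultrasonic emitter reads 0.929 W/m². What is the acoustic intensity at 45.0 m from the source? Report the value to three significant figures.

Since intensity falls as 1/r², scaling from 21.0 m to 45.0 m:
(21.0/45.0)² = 0.2178, so 0.929 × 0.2178 = 0.2023 W/m².

0.202 W/m²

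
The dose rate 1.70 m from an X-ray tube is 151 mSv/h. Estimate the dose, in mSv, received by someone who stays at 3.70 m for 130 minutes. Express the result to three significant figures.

Applying the 1/r² law, rate at 3.70 m:
(1.70/3.70)² = 0.2111, so 151 × 0.2111 = 31.88 mSv/h.
Dose = rate × time = 31.88 mSv/h × 2.167 h = 69.08 mSv.

69.1 mSv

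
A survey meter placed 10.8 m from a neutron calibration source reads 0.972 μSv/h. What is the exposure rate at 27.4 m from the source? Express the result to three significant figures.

Intensity scales as (d₁/d₂)², so scaling from 10.8 m to 27.4 m:
(10.8/27.4)² = 0.1554, so 0.972 × 0.1554 = 0.1510 μSv/h.

0.151 μSv/h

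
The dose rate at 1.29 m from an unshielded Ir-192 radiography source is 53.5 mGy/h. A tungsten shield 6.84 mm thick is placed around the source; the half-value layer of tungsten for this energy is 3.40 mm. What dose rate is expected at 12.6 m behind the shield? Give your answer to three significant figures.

0.139 mGy/h

Distance alone: (1.29/12.6)² = 0.01048, so 53.5 × 0.01048 = 0.5607 mGy/h.
Shield: 6.84/3.40 = 2.012 half-value layers → attenuation 2^(−2.012) = 0.2479.
Combined: 0.5607 × 0.2479 = 0.1390 mGy/h.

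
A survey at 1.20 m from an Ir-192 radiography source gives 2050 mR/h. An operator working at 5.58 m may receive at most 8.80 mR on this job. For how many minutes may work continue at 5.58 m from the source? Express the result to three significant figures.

By the inverse-square law, rate at 5.58 m:
2050 × (1.20/5.58)² = 2050 × 0.04625 = 94.81 mR/h.
Stay time = 8.80 mR ÷ 94.81 mR/h = 0.09282 h = 5.569 min.

5.57 min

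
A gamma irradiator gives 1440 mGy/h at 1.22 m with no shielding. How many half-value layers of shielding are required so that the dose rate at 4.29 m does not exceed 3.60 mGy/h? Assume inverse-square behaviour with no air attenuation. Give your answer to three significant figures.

At 4.29 m, distance alone gives (1.22/4.29)² = 0.08087, so 1440 × 0.08087 = 116.5 mGy/h.
Further attenuation needed: 116.5/3.60 = 32.36.
n = log₂(32.36) = 5.016 half-value layers.

5.02 half-value layers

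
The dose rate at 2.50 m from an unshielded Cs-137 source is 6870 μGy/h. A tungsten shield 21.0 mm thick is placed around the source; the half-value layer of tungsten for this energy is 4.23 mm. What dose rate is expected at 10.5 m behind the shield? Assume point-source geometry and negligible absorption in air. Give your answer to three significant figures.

12.5 μGy/h

Distance alone: 6870 × (2.50/10.5)² = 6870 × 0.05669 = 389.5 μGy/h.
Shield: 21.0/4.23 = 4.965 half-value layers → attenuation 2^(−4.965) = 0.03202.
Combined: 389.5 × 0.03202 = 12.47 μGy/h.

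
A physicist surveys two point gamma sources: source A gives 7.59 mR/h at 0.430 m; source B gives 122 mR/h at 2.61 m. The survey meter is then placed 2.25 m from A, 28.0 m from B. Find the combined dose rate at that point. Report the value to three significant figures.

By superposition, sum each source's inverse-square contribution:
A: 7.59 × (0.430/2.25)² = 0.2772 mR/h
B: 122 × (2.61/28.0)² = 1.060 mR/h
Total = 0.2772 + 1.060 = 1.337 mR/h.

1.34 mR/h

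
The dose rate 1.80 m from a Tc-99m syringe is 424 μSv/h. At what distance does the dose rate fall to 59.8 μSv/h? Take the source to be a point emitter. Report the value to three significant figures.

Applying the 1/r² law, d₂ = d₁·√(I₁/I₂).
I₁/I₂ = 424/59.8 = 7.090, so d₂ = 1.80 × √7.090 = 4.793 m.

4.79 m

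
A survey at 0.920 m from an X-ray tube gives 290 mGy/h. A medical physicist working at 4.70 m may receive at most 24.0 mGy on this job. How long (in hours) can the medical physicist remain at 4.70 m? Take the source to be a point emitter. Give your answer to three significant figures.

2.16 h

Applying the 1/r² law, rate at 4.70 m:
290 × (0.920/4.70)² = 290 × 0.03832 = 11.11 mGy/h.
Stay time = 24.0 mGy ÷ 11.11 mGy/h = 2.160 h.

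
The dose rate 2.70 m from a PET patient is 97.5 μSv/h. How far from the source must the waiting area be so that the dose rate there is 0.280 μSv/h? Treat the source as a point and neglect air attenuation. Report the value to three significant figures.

50.4 m

Using I₁d₁² = I₂d₂², d₂ = d₁·√(I₁/I₂).
I₁/I₂ = 97.5/0.280 = 348.2, so d₂ = 2.70 × √348.2 = 50.38 m.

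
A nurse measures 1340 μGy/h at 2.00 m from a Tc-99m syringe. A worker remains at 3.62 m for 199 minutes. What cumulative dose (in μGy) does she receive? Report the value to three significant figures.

Using I₁d₁² = I₂d₂², rate at 3.62 m:
1340 × (2.00/3.62)² = 1340 × 0.3052 = 409.0 μGy/h.
Dose = rate × time = 409.0 μGy/h × 3.317 h = 1357 μGy.

1360 μGy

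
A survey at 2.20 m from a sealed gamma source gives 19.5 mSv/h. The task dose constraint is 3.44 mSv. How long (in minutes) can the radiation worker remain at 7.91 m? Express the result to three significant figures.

137 min

Applying the 1/r² law, rate at 7.91 m:
19.5 × (2.20/7.91)² = 19.5 × 0.07736 = 1.509 mSv/h.
Stay time = 3.44 mSv ÷ 1.509 mSv/h = 2.280 h = 136.8 min.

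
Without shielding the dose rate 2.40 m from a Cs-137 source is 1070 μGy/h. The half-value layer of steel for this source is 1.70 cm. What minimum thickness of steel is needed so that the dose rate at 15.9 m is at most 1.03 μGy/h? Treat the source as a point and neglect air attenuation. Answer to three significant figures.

7.76 cm

At 15.9 m, distance alone gives 1070 × (2.40/15.9)² = 1070 × 0.02278 = 24.37 μGy/h.
Further attenuation needed: 24.37/1.03 = 23.66.
n = log₂(23.66) = 4.564 half-value layers.
Thickness = 4.564 × 1.70 cm = 7.759 cm.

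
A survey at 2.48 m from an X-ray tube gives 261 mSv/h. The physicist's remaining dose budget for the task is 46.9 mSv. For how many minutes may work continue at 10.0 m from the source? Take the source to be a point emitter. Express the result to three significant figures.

175 min

Intensity scales as (d₁/d₂)², so rate at 10.0 m:
261 × (2.48/10.0)² = 261 × 0.06150 = 16.05 mSv/h.
Stay time = 46.9 mSv ÷ 16.05 mSv/h = 2.922 h = 175.3 min.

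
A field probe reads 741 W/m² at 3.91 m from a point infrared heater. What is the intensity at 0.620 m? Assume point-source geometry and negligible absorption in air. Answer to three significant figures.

By the inverse-square law, the rate at 0.620 m is
741 × (3.91/0.620)² = 741 × 39.77 = 29470 W/m².

29500 W/m²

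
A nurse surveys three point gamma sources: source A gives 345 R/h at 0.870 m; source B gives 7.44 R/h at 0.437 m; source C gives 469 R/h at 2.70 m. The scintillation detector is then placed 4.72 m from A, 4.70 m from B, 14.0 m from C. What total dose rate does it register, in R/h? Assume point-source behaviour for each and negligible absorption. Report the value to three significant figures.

29.2 R/h

Each source contributes Iᵢ·(dᵢ/rᵢ)²; contributions add.
A: 345 × (0.870/4.72)² = 11.72 R/h
B: 7.44 × (0.437/4.70)² = 0.06432 R/h
C: 469 × (2.70/14.0)² = 17.44 R/h
Total = 11.72 + 0.06432 + 17.44 = 29.22 R/h.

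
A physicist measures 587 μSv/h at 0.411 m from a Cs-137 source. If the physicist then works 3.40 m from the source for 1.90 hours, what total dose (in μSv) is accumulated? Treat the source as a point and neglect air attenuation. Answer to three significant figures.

16.3 μSv

By the inverse-square law, rate at 3.40 m:
587 × (0.411/3.40)² = 587 × 0.01461 = 8.576 μSv/h.
Dose = rate × time = 8.576 μSv/h × 1.900 h = 16.29 μSv.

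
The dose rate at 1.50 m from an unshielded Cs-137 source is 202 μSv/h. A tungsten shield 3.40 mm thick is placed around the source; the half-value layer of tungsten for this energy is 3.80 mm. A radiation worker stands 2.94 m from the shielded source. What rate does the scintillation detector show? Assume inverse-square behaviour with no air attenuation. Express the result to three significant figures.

28.3 μSv/h

Distance alone: (1.50/2.94)² = 0.2603, so 202 × 0.2603 = 52.58 μSv/h.
Shield: 3.40/3.80 = 0.8947 half-value layers → attenuation 2^(−0.8947) = 0.5379.
Combined: 52.58 × 0.5379 = 28.28 μSv/h.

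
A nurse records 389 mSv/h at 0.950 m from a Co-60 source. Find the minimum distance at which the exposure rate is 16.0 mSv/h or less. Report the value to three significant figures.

4.68 m

Applying the 1/r² law, d₂ = d₁·√(I₁/I₂).
I₁/I₂ = 389/16.0 = 24.31, so d₂ = 0.950 × √24.31 = 4.684 m.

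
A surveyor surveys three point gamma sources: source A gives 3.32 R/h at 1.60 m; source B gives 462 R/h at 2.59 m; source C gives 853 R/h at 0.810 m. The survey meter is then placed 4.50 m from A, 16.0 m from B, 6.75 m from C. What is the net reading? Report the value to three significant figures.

By superposition, sum each source's inverse-square contribution:
A: 3.32 × (1.60/4.50)² = 0.4197 R/h
B: 462 × (2.59/16.0)² = 12.11 R/h
C: 853 × (0.810/6.75)² = 12.28 R/h
Total = 0.4197 + 12.11 + 12.28 = 24.81 R/h.

24.8 R/h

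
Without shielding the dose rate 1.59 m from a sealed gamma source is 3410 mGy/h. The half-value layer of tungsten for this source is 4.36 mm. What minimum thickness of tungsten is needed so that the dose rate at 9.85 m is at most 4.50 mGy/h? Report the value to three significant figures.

At 9.85 m, distance alone gives 3410 × (1.59/9.85)² = 3410 × 0.02606 = 88.86 mGy/h.
Further attenuation needed: 88.86/4.50 = 19.75.
n = log₂(19.75) = 4.304 half-value layers.
Thickness = 4.304 × 4.36 mm = 18.77 mm.

18.8 mm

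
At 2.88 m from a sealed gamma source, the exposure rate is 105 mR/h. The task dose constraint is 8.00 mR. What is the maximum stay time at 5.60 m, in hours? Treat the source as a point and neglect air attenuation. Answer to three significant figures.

Intensity scales as (d₁/d₂)², so rate at 5.60 m:
105 × (2.88/5.60)² = 105 × 0.2645 = 27.77 mR/h.
Stay time = 8.00 mR ÷ 27.77 mR/h = 0.2881 h.

0.288 h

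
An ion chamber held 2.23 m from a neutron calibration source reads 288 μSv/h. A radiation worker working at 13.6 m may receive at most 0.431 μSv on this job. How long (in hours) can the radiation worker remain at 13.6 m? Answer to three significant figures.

0.0557 h

Using I₁d₁² = I₂d₂², rate at 13.6 m:
(2.23/13.6)² = 0.02689, so 288 × 0.02689 = 7.744 μSv/h.
Stay time = 0.431 μSv ÷ 7.744 μSv/h = 0.05566 h.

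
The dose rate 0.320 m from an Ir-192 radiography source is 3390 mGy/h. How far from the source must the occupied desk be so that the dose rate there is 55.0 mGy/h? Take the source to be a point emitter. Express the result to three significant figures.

2.51 m

Applying the 1/r² law, d₂ = d₁·√(I₁/I₂).
I₁/I₂ = 3390/55.0 = 61.64, so d₂ = 0.320 × √61.64 = 2.512 m.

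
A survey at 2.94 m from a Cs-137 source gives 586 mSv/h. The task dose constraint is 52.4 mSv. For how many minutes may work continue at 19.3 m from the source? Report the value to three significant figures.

Since intensity falls as 1/r², rate at 19.3 m:
(2.94/19.3)² = 0.02320, so 586 × 0.02320 = 13.60 mSv/h.
Stay time = 52.4 mSv ÷ 13.60 mSv/h = 3.853 h = 231.2 min.

231 min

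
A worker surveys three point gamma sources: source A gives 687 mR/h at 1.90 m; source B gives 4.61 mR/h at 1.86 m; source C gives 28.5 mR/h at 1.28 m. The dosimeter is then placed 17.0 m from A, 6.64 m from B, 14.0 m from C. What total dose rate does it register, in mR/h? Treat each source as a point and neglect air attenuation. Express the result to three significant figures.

9.18 mR/h

Each source contributes Iᵢ·(dᵢ/rᵢ)²; contributions add.
A: 687 × (1.90/17.0)² = 8.582 mR/h
B: 4.61 × (1.86/6.64)² = 0.3617 mR/h
C: 28.5 × (1.28/14.0)² = 0.2382 mR/h
Total = 8.582 + 0.3617 + 0.2382 = 9.182 mR/h.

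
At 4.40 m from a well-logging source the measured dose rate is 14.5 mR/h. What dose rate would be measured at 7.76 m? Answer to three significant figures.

4.66 mR/h

Since intensity falls as 1/r², scaling from 4.40 m to 7.76 m:
14.5 × (4.40/7.76)² = 14.5 × 0.3215 = 4.662 mR/h.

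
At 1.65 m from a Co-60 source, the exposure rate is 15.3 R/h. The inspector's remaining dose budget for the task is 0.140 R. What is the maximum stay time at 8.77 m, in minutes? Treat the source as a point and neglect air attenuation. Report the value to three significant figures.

Using I₁d₁² = I₂d₂², rate at 8.77 m:
(1.65/8.77)² = 0.03540, so 15.3 × 0.03540 = 0.5416 R/h.
Stay time = 0.140 R ÷ 0.5416 R/h = 0.2585 h = 15.51 min.

15.5 min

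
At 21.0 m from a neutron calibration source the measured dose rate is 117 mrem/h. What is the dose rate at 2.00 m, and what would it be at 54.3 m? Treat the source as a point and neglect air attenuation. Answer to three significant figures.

12900 mrem/h; 17.5 mrem/h

Using I₁d₁² = I₂d₂²,
At 2.00 m: (21.0/2.00)² = 110.2, so 117 × 110.2 = 12890 mrem/h
At 54.3 m: 12890 × (2.00/54.3)² = 12890 × 0.001357 = 17.49 mrem/h.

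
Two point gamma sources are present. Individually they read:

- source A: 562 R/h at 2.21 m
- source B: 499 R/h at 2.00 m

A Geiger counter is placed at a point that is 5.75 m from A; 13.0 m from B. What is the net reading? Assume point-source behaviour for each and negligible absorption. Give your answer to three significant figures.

Each source contributes Iᵢ·(dᵢ/rᵢ)²; contributions add.
A: 562 × (2.21/5.75)² = 83.02 R/h
B: 499 × (2.00/13.0)² = 11.81 R/h
Total = 83.02 + 11.81 = 94.83 R/h.

94.8 R/h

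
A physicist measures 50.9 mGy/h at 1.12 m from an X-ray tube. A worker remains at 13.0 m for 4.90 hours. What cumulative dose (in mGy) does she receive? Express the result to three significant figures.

Since intensity falls as 1/r², rate at 13.0 m:
(1.12/13.0)² = 0.007422, so 50.9 × 0.007422 = 0.3778 mGy/h.
Dose = rate × time = 0.3778 mGy/h × 4.900 h = 1.851 mGy.

1.85 mGy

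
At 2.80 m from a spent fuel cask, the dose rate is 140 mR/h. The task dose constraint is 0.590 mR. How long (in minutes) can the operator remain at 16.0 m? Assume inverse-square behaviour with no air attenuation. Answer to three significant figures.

Applying the 1/r² law, rate at 16.0 m:
140 × (2.80/16.0)² = 140 × 0.03062 = 4.287 mR/h.
Stay time = 0.590 mR ÷ 4.287 mR/h = 0.1376 h = 8.256 min.

8.26 min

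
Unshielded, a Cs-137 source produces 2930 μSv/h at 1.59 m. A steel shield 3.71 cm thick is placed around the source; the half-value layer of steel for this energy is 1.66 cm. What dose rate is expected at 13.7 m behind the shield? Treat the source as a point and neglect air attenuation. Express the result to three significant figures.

Distance alone: 2930 × (1.59/13.7)² = 2930 × 0.01347 = 39.47 μSv/h.
Shield: 3.71/1.66 = 2.235 half-value layers → attenuation 2^(−2.235) = 0.2124.
Combined: 39.47 × 0.2124 = 8.383 μSv/h.

8.38 μSv/h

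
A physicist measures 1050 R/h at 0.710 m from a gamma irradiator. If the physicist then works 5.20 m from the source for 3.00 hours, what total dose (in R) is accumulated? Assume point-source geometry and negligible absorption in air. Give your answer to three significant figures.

Since intensity falls as 1/r², rate at 5.20 m:
1050 × (0.710/5.20)² = 1050 × 0.01864 = 19.57 R/h.
Dose = rate × time = 19.57 R/h × 3.000 h = 58.71 R.

58.7 R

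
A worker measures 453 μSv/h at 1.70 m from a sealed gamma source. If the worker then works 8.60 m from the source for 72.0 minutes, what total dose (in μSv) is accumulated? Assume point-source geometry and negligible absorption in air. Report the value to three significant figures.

Using I₁d₁² = I₂d₂², rate at 8.60 m:
(1.70/8.60)² = 0.03908, so 453 × 0.03908 = 17.70 μSv/h.
Dose = rate × time = 17.70 μSv/h × 1.200 h = 21.24 μSv.

21.2 μSv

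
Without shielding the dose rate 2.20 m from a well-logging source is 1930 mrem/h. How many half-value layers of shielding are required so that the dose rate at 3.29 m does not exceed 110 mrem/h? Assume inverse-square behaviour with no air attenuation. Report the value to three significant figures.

2.97 half-value layers

At 3.29 m, distance alone gives (2.20/3.29)² = 0.4472, so 1930 × 0.4472 = 863.1 mrem/h.
Further attenuation needed: 863.1/110 = 7.846.
n = log₂(7.846) = 2.972 half-value layers.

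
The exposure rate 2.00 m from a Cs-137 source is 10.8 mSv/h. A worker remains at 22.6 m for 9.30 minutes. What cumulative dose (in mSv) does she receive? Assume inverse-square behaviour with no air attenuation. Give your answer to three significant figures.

0.0131 mSv

Since intensity falls as 1/r², rate at 22.6 m:
10.8 × (2.00/22.6)² = 10.8 × 0.007831 = 0.08457 mSv/h.
Dose = rate × time = 0.08457 mSv/h × 0.1550 h = 0.01311 mSv.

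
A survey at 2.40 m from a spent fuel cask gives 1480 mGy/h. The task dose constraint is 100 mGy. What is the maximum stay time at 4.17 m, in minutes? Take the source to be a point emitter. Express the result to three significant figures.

12.2 min

Since intensity falls as 1/r², rate at 4.17 m:
(2.40/4.17)² = 0.3312, so 1480 × 0.3312 = 490.2 mGy/h.
Stay time = 100 mGy ÷ 490.2 mGy/h = 0.2040 h = 12.24 min.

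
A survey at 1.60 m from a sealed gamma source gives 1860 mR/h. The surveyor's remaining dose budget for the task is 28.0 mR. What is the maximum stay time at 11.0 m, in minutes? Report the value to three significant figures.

Since intensity falls as 1/r², rate at 11.0 m:
1860 × (1.60/11.0)² = 1860 × 0.02116 = 39.36 mR/h.
Stay time = 28.0 mR ÷ 39.36 mR/h = 0.7114 h = 42.68 min.

42.7 min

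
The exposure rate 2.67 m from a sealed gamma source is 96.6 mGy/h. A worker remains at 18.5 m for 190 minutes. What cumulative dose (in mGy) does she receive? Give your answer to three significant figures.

6.37 mGy

Intensity scales as (d₁/d₂)², so rate at 18.5 m:
96.6 × (2.67/18.5)² = 96.6 × 0.02083 = 2.012 mGy/h.
Dose = rate × time = 2.012 mGy/h × 3.167 h = 6.372 mGy.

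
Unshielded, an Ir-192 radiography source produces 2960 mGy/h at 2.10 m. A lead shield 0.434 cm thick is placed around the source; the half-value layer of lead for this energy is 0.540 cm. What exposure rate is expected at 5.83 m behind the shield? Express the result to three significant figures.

220 mGy/h

Distance alone: 2960 × (2.10/5.83)² = 2960 × 0.1297 = 383.9 mGy/h.
Shield: 0.434/0.540 = 0.8037 half-value layers → attenuation 2^(−0.8037) = 0.5729.
Combined: 383.9 × 0.5729 = 219.9 mGy/h.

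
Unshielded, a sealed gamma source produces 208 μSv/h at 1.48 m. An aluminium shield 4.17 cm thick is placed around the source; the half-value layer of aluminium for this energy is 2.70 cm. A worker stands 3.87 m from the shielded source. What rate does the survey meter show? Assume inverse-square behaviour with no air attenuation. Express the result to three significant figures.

10.4 μSv/h

Distance alone: 208 × (1.48/3.87)² = 208 × 0.1463 = 30.43 μSv/h.
Shield: 4.17/2.70 = 1.544 half-value layers → attenuation 2^(−1.544) = 0.3429.
Combined: 30.43 × 0.3429 = 10.43 μSv/h.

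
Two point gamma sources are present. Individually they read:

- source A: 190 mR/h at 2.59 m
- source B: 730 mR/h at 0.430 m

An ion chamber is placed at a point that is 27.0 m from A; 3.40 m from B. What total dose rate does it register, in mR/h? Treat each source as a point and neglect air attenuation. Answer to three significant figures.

13.4 mR/h

Each source contributes Iᵢ·(dᵢ/rᵢ)²; contributions add.
A: 190 × (2.59/27.0)² = 1.748 mR/h
B: 730 × (0.430/3.40)² = 11.68 mR/h
Total = 1.748 + 11.68 = 13.43 mR/h.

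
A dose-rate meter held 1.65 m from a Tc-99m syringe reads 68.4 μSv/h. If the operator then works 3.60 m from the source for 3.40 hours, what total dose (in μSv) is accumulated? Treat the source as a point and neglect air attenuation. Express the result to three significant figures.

48.9 μSv

Since intensity falls as 1/r², rate at 3.60 m:
(1.65/3.60)² = 0.2101, so 68.4 × 0.2101 = 14.37 μSv/h.
Dose = rate × time = 14.37 μSv/h × 3.400 h = 48.86 μSv.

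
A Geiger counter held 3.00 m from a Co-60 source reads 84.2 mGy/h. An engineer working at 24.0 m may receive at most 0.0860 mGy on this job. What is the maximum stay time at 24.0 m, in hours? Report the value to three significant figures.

0.0654 h

Using I₁d₁² = I₂d₂², rate at 24.0 m:
(3.00/24.0)² = 0.01562, so 84.2 × 0.01562 = 1.315 mGy/h.
Stay time = 0.0860 mGy ÷ 1.315 mGy/h = 0.06540 h.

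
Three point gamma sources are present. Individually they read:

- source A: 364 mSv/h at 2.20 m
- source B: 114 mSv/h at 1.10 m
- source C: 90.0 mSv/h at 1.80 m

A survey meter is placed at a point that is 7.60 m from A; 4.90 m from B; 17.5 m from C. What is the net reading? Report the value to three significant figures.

Each source contributes Iᵢ·(dᵢ/rᵢ)²; contributions add.
A: 364 × (2.20/7.60)² = 30.50 mSv/h
B: 114 × (1.10/4.90)² = 5.745 mSv/h
C: 90.0 × (1.80/17.5)² = 0.9522 mSv/h
Total = 30.50 + 5.745 + 0.9522 = 37.20 mSv/h.

37.2 mSv/h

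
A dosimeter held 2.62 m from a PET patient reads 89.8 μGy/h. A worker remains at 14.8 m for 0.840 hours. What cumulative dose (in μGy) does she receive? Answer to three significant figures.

Applying the 1/r² law, rate at 14.8 m:
89.8 × (2.62/14.8)² = 89.8 × 0.03134 = 2.814 μGy/h.
Dose = rate × time = 2.814 μGy/h × 0.8400 h = 2.364 μGy.

2.36 μGy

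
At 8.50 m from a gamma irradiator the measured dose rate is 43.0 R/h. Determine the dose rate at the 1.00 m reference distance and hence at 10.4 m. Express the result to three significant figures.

3110 R/h; 28.7 R/h

By the inverse-square law,
At 1.00 m: (8.50/1.00)² = 72.25, so 43.0 × 72.25 = 3107 R/h
At 10.4 m: 3107 × (1.00/10.4)² = 3107 × 0.009246 = 28.73 R/h.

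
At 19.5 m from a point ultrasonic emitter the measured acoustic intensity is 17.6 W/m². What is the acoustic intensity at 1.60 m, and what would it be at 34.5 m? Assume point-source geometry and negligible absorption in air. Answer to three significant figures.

Using I₁d₁² = I₂d₂²,
At 1.60 m: (19.5/1.60)² = 148.5, so 17.6 × 148.5 = 2614 W/m²
At 34.5 m: (1.60/34.5)² = 0.002151, so 2614 × 0.002151 = 5.623 W/m².

2610 W/m²; 5.62 W/m²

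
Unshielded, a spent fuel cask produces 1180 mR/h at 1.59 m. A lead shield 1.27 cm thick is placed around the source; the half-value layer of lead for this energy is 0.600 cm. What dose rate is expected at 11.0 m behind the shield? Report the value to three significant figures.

Distance alone: (1.59/11.0)² = 0.02089, so 1180 × 0.02089 = 24.65 mR/h.
Shield: 1.27/0.600 = 2.117 half-value layers → attenuation 2^(−2.117) = 0.2305.
Combined: 24.65 × 0.2305 = 5.682 mR/h.

5.68 mR/h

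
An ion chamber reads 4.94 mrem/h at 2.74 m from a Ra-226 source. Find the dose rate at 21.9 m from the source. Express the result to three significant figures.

Applying the 1/r² law, the rate at 21.9 m is
(2.74/21.9)² = 0.01565, so 4.94 × 0.01565 = 0.07731 mrem/h.

0.0773 mrem/h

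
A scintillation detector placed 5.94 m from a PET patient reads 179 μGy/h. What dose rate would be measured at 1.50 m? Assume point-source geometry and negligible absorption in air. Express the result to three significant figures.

2810 μGy/h

Since intensity falls as 1/r², scaling from 5.94 m to 1.50 m:
179 × (5.94/1.50)² = 179 × 15.68 = 2807 μGy/h.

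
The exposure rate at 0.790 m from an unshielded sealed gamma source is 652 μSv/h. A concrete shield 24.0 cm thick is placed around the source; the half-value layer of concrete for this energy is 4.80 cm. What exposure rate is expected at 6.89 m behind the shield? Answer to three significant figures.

Distance alone: (0.790/6.89)² = 0.01315, so 652 × 0.01315 = 8.574 μSv/h.
Shield: 24.0/4.80 = 5.000 half-value layers → attenuation 2^(−5.000) = 0.03125.
Combined: 8.574 × 0.03125 = 0.2679 μSv/h.

0.268 μSv/h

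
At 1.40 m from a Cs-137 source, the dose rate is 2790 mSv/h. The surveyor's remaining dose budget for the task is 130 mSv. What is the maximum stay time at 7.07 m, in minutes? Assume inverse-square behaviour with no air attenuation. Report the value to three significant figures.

71.3 min

Applying the 1/r² law, rate at 7.07 m:
2790 × (1.40/7.07)² = 2790 × 0.03921 = 109.4 mSv/h.
Stay time = 130 mSv ÷ 109.4 mSv/h = 1.188 h = 71.28 min.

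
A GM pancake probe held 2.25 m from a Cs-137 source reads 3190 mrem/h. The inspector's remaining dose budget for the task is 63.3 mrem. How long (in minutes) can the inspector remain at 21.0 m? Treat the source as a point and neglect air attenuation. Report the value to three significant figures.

By the inverse-square law, rate at 21.0 m:
3190 × (2.25/21.0)² = 3190 × 0.01148 = 36.62 mrem/h.
Stay time = 63.3 mrem ÷ 36.62 mrem/h = 1.729 h = 103.7 min.

104 min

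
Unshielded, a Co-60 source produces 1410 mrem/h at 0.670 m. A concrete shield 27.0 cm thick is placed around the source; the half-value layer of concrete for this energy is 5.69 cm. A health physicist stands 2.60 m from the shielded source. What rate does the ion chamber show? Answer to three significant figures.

Distance alone: 1410 × (0.670/2.60)² = 1410 × 0.06641 = 93.64 mrem/h.
Shield: 27.0/5.69 = 4.745 half-value layers → attenuation 2^(−4.745) = 0.03729.
Combined: 93.64 × 0.03729 = 3.492 mrem/h.

3.49 mrem/h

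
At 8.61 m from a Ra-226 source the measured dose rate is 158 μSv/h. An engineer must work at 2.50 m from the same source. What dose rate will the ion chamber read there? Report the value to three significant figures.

1870 μSv/h

Intensity scales as (d₁/d₂)², so scaling from 8.61 m to 2.50 m:
(8.61/2.50)² = 11.86, so 158 × 11.86 = 1874 μSv/h.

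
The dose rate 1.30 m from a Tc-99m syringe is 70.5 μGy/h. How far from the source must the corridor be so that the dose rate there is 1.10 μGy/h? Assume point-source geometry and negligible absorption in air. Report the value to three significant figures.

By the inverse-square law, d₂ = d₁·√(I₁/I₂).
I₁/I₂ = 70.5/1.10 = 64.09, so d₂ = 1.30 × √64.09 = 10.41 m.

10.4 m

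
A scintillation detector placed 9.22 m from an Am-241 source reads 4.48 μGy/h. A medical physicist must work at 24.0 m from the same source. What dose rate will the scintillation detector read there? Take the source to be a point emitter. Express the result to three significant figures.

Intensity scales as (d₁/d₂)², so scaling from 9.22 m to 24.0 m:
4.48 × (9.22/24.0)² = 4.48 × 0.1476 = 0.6612 μGy/h.

0.661 μGy/h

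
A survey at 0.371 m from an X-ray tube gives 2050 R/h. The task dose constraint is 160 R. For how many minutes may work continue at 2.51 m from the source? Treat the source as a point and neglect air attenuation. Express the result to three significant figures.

214 min

Using I₁d₁² = I₂d₂², rate at 2.51 m:
2050 × (0.371/2.51)² = 2050 × 0.02185 = 44.79 R/h.
Stay time = 160 R ÷ 44.79 R/h = 3.572 h = 214.3 min.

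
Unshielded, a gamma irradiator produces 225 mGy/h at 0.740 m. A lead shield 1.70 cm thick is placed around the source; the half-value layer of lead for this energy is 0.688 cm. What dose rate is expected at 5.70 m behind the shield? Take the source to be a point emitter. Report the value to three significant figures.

0.684 mGy/h

Distance alone: (0.740/5.70)² = 0.01685, so 225 × 0.01685 = 3.791 mGy/h.
Shield: 1.70/0.688 = 2.471 half-value layers → attenuation 2^(−2.471) = 0.1804.
Combined: 3.791 × 0.1804 = 0.6839 mGy/h.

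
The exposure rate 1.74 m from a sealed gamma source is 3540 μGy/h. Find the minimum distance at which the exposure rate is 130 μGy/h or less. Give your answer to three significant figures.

9.08 m

Intensity scales as (d₁/d₂)², so d₂ = d₁·√(I₁/I₂).
I₁/I₂ = 3540/130 = 27.23, so d₂ = 1.74 × √27.23 = 9.080 m.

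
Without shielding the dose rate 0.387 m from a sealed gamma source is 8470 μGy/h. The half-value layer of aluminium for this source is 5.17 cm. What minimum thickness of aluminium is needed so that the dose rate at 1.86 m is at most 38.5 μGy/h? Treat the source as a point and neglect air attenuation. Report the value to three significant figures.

16.8 cm

At 1.86 m, distance alone gives (0.387/1.86)² = 0.04329, so 8470 × 0.04329 = 366.7 μGy/h.
Further attenuation needed: 366.7/38.5 = 9.525.
n = log₂(9.525) = 3.252 half-value layers.
Thickness = 3.252 × 5.17 cm = 16.81 cm.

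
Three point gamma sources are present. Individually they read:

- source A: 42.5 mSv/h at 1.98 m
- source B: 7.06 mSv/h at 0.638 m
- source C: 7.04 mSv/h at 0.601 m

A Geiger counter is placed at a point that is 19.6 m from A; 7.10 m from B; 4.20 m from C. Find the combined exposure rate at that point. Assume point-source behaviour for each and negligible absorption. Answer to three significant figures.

0.635 mSv/h

By superposition, sum each source's inverse-square contribution:
A: 42.5 × (1.98/19.6)² = 0.4337 mSv/h
B: 7.06 × (0.638/7.10)² = 0.05701 mSv/h
C: 7.04 × (0.601/4.20)² = 0.1442 mSv/h
Total = 0.4337 + 0.05701 + 0.1442 = 0.6349 mSv/h.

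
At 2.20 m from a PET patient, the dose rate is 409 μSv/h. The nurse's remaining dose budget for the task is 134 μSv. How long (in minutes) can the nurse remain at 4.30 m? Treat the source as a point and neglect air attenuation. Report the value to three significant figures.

Using I₁d₁² = I₂d₂², rate at 4.30 m:
409 × (2.20/4.30)² = 409 × 0.2618 = 107.1 μSv/h.
Stay time = 134 μSv ÷ 107.1 μSv/h = 1.251 h = 75.06 min.

75.1 min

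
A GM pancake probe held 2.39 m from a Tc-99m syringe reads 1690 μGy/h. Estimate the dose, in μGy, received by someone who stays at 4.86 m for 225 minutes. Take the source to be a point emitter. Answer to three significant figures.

By the inverse-square law, rate at 4.86 m:
1690 × (2.39/4.86)² = 1690 × 0.2418 = 408.6 μGy/h.
Dose = rate × time = 408.6 μGy/h × 3.750 h = 1532 μGy.

1530 μGy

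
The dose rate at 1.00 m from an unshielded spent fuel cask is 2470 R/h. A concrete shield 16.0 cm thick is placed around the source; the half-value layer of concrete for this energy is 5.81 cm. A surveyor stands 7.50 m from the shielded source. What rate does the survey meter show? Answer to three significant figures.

Distance alone: 2470 × (1.00/7.50)² = 2470 × 0.01778 = 43.92 R/h.
Shield: 16.0/5.81 = 2.754 half-value layers → attenuation 2^(−2.754) = 0.1482.
Combined: 43.92 × 0.1482 = 6.509 R/h.

6.51 R/h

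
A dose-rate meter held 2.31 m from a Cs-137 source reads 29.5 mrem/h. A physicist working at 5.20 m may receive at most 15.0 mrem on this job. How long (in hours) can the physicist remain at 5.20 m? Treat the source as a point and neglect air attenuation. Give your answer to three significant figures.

2.58 h

By the inverse-square law, rate at 5.20 m:
29.5 × (2.31/5.20)² = 29.5 × 0.1973 = 5.820 mrem/h.
Stay time = 15.0 mrem ÷ 5.820 mrem/h = 2.577 h.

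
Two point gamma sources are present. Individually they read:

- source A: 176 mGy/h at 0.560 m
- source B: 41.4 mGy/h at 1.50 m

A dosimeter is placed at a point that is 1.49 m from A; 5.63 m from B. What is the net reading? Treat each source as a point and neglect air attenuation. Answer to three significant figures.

27.8 mGy/h

Each source contributes Iᵢ·(dᵢ/rᵢ)²; contributions add.
A: 176 × (0.560/1.49)² = 24.86 mGy/h
B: 41.4 × (1.50/5.63)² = 2.939 mGy/h
Total = 24.86 + 2.939 = 27.80 mGy/h.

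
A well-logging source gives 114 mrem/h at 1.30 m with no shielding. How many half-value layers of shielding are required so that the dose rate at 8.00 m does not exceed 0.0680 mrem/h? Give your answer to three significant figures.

At 8.00 m, distance alone gives (1.30/8.00)² = 0.02641, so 114 × 0.02641 = 3.011 mrem/h.
Further attenuation needed: 3.011/0.0680 = 44.28.
n = log₂(44.28) = 5.469 half-value layers.

5.47 half-value layers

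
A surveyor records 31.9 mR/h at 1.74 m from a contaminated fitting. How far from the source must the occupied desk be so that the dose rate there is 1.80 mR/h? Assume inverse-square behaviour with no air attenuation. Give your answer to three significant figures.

Intensity scales as (d₁/d₂)², so d₂ = d₁·√(I₁/I₂).
I₁/I₂ = 31.9/1.80 = 17.72, so d₂ = 1.74 × √17.72 = 7.325 m.

7.33 m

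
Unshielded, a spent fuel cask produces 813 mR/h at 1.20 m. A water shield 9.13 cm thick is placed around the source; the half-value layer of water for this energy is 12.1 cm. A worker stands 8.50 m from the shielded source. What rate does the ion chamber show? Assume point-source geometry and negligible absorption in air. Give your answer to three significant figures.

9.60 mR/h

Distance alone: 813 × (1.20/8.50)² = 813 × 0.01993 = 16.20 mR/h.
Shield: 9.13/12.1 = 0.7545 half-value layers → attenuation 2^(−0.7545) = 0.5928.
Combined: 16.20 × 0.5928 = 9.603 mR/h.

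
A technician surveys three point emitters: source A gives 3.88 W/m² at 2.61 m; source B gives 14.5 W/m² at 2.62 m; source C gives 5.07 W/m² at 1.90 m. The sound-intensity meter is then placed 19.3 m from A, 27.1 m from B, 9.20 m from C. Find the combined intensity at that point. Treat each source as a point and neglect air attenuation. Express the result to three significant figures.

Each source contributes Iᵢ·(dᵢ/rᵢ)²; contributions add.
A: 3.88 × (2.61/19.3)² = 0.07096 W/m²
B: 14.5 × (2.62/27.1)² = 0.1355 W/m²
C: 5.07 × (1.90/9.20)² = 0.2162 W/m²
Total = 0.07096 + 0.1355 + 0.2162 = 0.4227 W/m².

0.423 W/m²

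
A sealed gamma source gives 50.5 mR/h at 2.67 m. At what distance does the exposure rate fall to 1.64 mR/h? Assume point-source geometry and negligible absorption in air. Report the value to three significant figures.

Applying the 1/r² law, d₂ = d₁·√(I₁/I₂).
I₁/I₂ = 50.5/1.64 = 30.79, so d₂ = 2.67 × √30.79 = 14.82 m.

14.8 m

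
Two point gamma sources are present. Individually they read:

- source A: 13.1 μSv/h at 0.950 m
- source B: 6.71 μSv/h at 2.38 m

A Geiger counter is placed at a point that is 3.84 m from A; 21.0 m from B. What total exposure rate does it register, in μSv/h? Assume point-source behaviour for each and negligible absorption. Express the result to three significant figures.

Each source contributes Iᵢ·(dᵢ/rᵢ)²; contributions add.
A: 13.1 × (0.950/3.84)² = 0.8018 μSv/h
B: 6.71 × (2.38/21.0)² = 0.08619 μSv/h
Total = 0.8018 + 0.08619 = 0.8880 μSv/h.

0.888 μSv/h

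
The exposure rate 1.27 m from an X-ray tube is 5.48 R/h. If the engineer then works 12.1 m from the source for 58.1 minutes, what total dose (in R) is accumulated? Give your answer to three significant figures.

Since intensity falls as 1/r², rate at 12.1 m:
5.48 × (1.27/12.1)² = 5.48 × 0.01102 = 0.06039 R/h.
Dose = rate × time = 0.06039 R/h × 0.9683 h = 0.05848 R.

0.0585 R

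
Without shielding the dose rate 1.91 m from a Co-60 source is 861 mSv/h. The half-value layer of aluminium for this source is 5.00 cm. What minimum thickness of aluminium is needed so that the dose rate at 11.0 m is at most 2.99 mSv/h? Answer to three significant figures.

At 11.0 m, distance alone gives 861 × (1.91/11.0)² = 861 × 0.03015 = 25.96 mSv/h.
Further attenuation needed: 25.96/2.99 = 8.682.
n = log₂(8.682) = 3.118 half-value layers.
Thickness = 3.118 × 5.00 cm = 15.59 cm.

15.6 cm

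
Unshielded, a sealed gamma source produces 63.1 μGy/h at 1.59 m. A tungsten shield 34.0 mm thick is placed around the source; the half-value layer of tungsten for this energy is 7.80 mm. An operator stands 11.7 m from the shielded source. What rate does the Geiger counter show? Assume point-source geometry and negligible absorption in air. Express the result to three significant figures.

0.0568 μGy/h

Distance alone: 63.1 × (1.59/11.7)² = 63.1 × 0.01847 = 1.165 μGy/h.
Shield: 34.0/7.80 = 4.359 half-value layers → attenuation 2^(−4.359) = 0.04873.
Combined: 1.165 × 0.04873 = 0.05677 μGy/h.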